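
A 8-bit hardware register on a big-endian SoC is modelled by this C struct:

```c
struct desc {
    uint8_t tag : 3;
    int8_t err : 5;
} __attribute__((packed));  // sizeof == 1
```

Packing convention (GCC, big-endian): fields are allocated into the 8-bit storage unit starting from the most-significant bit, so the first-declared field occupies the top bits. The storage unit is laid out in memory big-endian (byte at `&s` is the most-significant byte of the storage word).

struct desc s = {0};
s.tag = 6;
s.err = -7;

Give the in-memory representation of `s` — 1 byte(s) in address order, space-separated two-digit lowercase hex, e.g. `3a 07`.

d9

tag:3 = 6 → 0x6 << 5 → word 0xc0
err:5 = -7 → 0x19 << 0 → word 0xd9
word = 0xd9 → big-endian bytes:
  [0]=0xd9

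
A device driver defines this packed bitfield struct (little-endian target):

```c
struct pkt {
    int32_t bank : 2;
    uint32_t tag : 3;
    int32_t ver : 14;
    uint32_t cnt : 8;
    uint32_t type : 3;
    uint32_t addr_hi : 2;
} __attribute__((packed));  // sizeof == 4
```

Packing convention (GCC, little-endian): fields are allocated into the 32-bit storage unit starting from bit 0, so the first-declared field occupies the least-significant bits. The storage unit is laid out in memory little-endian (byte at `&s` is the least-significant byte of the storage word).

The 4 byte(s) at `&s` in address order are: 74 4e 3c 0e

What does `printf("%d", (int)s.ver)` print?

[0]=0x74 [1]=0x4e [2]=0x3c [3]=0x0e (little-endian) → word 0x0e3c4e74
bank:2 @ bit 0 → (0x0e3c4e74>>0)&0x3 = 0x0
tag:3 @ bit 2 → (0x0e3c4e74>>2)&0x7 = 0x5
ver:14 @ bit 5 → (0x0e3c4e74>>5)&0x3fff = 0x2273  ←
cnt:8 @ bit 19 → (0x0e3c4e74>>19)&0xff = 0xc7
type:3 @ bit 27 → (0x0e3c4e74>>27)&0x7 = 0x1
addr_hi:2 @ bit 30 → (0x0e3c4e74>>30)&0x3 = 0x0
ver signed 14b, MSB=1: 8819 - 16384 = -7565

-7565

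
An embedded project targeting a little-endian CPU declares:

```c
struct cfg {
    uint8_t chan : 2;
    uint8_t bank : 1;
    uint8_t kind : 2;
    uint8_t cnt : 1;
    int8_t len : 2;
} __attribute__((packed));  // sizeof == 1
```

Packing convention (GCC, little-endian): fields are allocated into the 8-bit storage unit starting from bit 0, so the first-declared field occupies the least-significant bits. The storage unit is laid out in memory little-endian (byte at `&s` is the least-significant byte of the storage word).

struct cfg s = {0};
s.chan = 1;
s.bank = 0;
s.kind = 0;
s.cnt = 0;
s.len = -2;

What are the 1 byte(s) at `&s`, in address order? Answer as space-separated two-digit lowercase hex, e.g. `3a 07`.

[0+:2] chan=1 & 0x3 = 0x1; word=0x01
[2+:1] bank=0 & 0x1 = 0x0; word=0x01
[3+:2] kind=0 & 0x3 = 0x0; word=0x01
[5+:1] cnt=0 & 0x1 = 0x0; word=0x01
[6+:2] len=-2 & 0x3 = 0x2; word=0x81
word = 0x81 → little-endian bytes:
  [0]=0x81

81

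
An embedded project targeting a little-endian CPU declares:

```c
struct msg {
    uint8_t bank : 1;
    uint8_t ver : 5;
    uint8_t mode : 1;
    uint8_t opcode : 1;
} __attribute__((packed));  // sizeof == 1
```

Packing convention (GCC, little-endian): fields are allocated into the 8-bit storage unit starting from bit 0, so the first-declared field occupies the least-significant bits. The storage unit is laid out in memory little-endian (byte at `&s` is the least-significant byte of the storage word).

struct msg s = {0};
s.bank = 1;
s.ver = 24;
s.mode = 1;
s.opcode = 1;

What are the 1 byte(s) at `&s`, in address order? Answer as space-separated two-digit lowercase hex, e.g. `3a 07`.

f1

bank:1 = 1 → 0x1 << 0 → word 0x01
ver:5 = 24 → 0x18 << 1 → word 0x31
mode:1 = 1 → 0x1 << 6 → word 0x71
opcode:1 = 1 → 0x1 << 7 → word 0xf1
word = 0xf1 → little-endian bytes:
  [0]=0xf1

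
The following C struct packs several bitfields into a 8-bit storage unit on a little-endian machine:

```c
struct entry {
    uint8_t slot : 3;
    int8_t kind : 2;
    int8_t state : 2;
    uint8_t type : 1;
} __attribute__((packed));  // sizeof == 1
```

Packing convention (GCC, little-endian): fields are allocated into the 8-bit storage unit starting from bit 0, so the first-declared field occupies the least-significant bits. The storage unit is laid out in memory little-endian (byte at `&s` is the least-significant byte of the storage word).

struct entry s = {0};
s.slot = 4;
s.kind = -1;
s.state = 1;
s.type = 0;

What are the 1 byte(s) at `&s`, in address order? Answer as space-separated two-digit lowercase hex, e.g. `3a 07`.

slot (3b) val=4 bits=0x4 at bit 0: 0x04
kind (2b) val=-1 bits=0x3 at bit 3: 0x1c
state (2b) val=1 bits=0x1 at bit 5: 0x3c
type (1b) val=0 bits=0x0 at bit 7: 0x3c
word = 0x3c → little-endian bytes:
  [0]=0x3c

3c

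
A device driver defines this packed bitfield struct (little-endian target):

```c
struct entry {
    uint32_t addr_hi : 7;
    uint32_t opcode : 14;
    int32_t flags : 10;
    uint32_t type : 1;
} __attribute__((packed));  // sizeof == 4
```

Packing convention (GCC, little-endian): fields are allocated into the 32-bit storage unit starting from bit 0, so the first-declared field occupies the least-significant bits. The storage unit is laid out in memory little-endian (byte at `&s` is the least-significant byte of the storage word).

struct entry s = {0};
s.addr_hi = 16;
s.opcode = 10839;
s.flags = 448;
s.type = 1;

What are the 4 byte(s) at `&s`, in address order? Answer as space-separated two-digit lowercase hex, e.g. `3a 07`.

90 2b 15 b8

addr_hi:7 = 16 → 0x10 << 0 → word 0x00000010
opcode:14 = 10839 → 0x2a57 << 7 → word 0x00152b90
flags:10 = 448 → 0x1c0 << 21 → word 0x38152b90
type:1 = 1 → 0x1 << 31 → word 0xb8152b90
word = 0xb8152b90 → little-endian bytes:
  [0]=0x90  [1]=0x2b  [2]=0x15  [3]=0xb8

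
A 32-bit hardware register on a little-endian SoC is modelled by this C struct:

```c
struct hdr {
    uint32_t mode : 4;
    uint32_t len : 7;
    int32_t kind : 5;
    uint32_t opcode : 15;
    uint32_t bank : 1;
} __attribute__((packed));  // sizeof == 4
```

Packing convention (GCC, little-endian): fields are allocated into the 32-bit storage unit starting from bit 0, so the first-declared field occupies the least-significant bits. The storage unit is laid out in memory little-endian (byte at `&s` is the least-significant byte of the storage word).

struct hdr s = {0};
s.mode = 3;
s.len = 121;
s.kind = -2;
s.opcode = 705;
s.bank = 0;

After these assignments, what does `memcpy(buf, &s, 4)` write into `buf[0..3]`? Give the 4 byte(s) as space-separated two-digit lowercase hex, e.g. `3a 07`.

[0+:4] mode=3 & 0xf = 0x3; word=0x00000003
[4+:7] len=121 & 0x7f = 0x79; word=0x00000793
[11+:5] kind=-2 & 0x1f = 0x1e; word=0x0000f793
[16+:15] opcode=705 & 0x7fff = 0x2c1; word=0x02c1f793
[31+:1] bank=0 & 0x1 = 0x0; word=0x02c1f793
word = 0x02c1f793 → little-endian bytes:
  [0]=0x93  [1]=0xf7  [2]=0xc1  [3]=0x02

93 f7 c1 02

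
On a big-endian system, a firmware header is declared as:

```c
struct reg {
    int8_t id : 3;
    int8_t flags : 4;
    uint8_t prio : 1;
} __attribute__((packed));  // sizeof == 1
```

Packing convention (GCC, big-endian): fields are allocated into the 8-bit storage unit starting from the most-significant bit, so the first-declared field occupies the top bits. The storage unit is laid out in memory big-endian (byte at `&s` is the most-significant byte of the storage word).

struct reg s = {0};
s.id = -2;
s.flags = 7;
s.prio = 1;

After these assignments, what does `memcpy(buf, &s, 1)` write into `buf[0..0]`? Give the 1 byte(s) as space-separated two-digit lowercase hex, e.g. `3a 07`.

cf

id (3b) val=-2 bits=0x6 at bit 5: 0xc0
flags (4b) val=7 bits=0x7 at bit 1: 0xce
prio (1b) val=1 bits=0x1 at bit 0: 0xcf
word = 0xcf → big-endian bytes:
  [0]=0xcf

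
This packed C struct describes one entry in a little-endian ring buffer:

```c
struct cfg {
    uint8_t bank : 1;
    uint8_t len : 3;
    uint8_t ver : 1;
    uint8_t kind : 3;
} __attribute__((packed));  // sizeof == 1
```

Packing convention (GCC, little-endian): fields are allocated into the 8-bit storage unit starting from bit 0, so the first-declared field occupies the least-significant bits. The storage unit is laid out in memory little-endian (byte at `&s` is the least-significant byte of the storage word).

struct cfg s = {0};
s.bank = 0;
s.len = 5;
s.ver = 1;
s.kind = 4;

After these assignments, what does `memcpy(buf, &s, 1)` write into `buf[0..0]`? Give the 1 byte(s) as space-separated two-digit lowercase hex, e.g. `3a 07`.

bank (1b) val=0 bits=0x0 at bit 0: 0x00
len (3b) val=5 bits=0x5 at bit 1: 0x0a
ver (1b) val=1 bits=0x1 at bit 4: 0x1a
kind (3b) val=4 bits=0x4 at bit 5: 0x9a
word = 0x9a → little-endian bytes:
  [0]=0x9a

9a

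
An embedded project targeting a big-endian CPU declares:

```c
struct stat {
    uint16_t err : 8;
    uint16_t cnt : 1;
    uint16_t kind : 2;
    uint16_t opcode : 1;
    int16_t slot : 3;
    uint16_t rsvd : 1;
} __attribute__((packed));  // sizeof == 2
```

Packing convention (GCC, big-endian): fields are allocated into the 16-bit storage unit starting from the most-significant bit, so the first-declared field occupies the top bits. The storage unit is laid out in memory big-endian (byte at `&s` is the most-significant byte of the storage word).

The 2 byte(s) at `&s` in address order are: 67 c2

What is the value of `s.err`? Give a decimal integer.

[0]=0x67 [1]=0xc2 (big-endian) → word 0x67c2
err:8 @ bit 8 → (0x67c2>>8)&0xff = 0x67  ←
cnt:1 @ bit 7 → (0x67c2>>7)&0x1 = 0x1
kind:2 @ bit 5 → (0x67c2>>5)&0x3 = 0x2
opcode:1 @ bit 4 → (0x67c2>>4)&0x1 = 0x0
slot:3 @ bit 1 → (0x67c2>>1)&0x7 = 0x1
rsvd:1 @ bit 0 → (0x67c2>>0)&0x1 = 0x0

103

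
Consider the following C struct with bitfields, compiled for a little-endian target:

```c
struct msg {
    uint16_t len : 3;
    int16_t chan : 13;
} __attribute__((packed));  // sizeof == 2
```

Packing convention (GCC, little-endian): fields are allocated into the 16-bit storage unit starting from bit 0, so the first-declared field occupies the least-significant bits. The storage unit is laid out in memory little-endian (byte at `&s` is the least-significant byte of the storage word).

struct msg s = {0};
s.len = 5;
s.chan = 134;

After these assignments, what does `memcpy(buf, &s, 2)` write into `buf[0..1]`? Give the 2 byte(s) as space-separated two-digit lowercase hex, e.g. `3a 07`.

35 04

len:3 = 5 → 0x5 << 0 → word 0x0005
chan:13 = 134 → 0x86 << 3 → word 0x0435
word = 0x0435 → little-endian bytes:
  [0]=0x35  [1]=0x04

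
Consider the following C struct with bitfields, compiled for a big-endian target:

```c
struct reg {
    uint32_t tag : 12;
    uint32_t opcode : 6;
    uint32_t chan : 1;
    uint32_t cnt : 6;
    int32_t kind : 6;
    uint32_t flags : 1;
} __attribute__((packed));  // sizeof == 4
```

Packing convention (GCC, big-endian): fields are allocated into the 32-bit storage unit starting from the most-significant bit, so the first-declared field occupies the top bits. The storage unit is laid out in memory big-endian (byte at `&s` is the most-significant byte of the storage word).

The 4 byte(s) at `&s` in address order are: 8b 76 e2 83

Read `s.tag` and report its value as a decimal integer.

2231

[0]=0x8b [1]=0x76 [2]=0xe2 [3]=0x83 (big-endian) → word 0x8b76e283
tag [20+:12] = (word>>20) & 0xfff = 2231  ←
opcode [14+:6] = (word>>14) & 0x3f = 27
chan [13+:1] = (word>>13) & 0x1 = 1
cnt [7+:6] = (word>>7) & 0x3f = 5
kind [1+:6] = (word>>1) & 0x3f = 1
flags [0+:1] = (word>>0) & 0x1 = 1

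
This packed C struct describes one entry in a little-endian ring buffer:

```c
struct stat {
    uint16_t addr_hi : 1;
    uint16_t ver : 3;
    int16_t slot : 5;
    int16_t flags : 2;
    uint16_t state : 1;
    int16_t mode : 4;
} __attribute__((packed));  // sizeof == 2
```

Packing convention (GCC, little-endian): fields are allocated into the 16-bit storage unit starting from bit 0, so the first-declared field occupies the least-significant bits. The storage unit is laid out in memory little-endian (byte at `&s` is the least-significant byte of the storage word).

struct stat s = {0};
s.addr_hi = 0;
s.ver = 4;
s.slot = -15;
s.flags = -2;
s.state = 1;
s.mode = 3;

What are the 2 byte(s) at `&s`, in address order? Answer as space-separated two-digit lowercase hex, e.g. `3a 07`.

18 3d

[0+:1] addr_hi=0 & 0x1 = 0x0; word=0x0000
[1+:3] ver=4 & 0x7 = 0x4; word=0x0008
[4+:5] slot=-15 & 0x1f = 0x11; word=0x0118
[9+:2] flags=-2 & 0x3 = 0x2; word=0x0518
[11+:1] state=1 & 0x1 = 0x1; word=0x0d18
[12+:4] mode=3 & 0xf = 0x3; word=0x3d18
word = 0x3d18 → little-endian bytes:
  [0]=0x18  [1]=0x3d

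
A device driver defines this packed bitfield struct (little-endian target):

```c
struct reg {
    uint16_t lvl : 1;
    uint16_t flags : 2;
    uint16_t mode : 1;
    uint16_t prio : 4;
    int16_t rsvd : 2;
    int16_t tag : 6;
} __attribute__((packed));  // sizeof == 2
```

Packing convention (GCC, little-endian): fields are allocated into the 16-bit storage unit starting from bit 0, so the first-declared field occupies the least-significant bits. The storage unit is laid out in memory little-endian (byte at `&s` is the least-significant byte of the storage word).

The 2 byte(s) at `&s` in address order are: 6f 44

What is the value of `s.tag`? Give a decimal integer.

17

[0]=0x6f [1]=0x44 (little-endian) → word 0x446f
lvl [0+:1] = (word>>0) & 0x1 = 1
flags [1+:2] = (word>>1) & 0x3 = 3
mode [3+:1] = (word>>3) & 0x1 = 1
prio [4+:4] = (word>>4) & 0xf = 6
rsvd [8+:2] = (word>>8) & 0x3 = 0
tag [10+:6] = (word>>10) & 0x3f = 17  ←
tag signed 6b, MSB=0: value = 17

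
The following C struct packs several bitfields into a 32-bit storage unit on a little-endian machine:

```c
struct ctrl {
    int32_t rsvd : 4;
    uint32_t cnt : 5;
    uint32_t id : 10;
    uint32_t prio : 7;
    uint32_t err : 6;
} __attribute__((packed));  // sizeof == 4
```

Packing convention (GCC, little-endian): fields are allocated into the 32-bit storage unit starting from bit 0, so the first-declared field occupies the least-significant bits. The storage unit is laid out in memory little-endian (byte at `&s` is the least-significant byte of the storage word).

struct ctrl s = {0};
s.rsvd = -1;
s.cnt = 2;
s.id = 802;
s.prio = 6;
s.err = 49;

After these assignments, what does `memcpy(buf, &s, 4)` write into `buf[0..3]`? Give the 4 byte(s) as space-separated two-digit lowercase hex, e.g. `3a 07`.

2f 44 36 c4

rsvd:4 = -1 → 0xf << 0 → word 0x0000000f
cnt:5 = 2 → 0x2 << 4 → word 0x0000002f
id:10 = 802 → 0x322 << 9 → word 0x0006442f
prio:7 = 6 → 0x6 << 19 → word 0x0036442f
err:6 = 49 → 0x31 << 26 → word 0xc436442f
word = 0xc436442f → little-endian bytes:
  [0]=0x2f  [1]=0x44  [2]=0x36  [3]=0xc4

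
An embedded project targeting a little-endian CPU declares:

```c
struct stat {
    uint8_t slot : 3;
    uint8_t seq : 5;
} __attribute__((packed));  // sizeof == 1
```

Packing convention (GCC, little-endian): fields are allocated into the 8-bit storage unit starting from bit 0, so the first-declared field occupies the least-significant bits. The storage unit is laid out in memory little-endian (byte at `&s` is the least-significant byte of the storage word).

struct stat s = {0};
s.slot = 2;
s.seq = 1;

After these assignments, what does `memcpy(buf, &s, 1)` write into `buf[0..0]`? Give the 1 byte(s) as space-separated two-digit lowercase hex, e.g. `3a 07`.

[0+:3] slot=2 & 0x7 = 0x2; word=0x02
[3+:5] seq=1 & 0x1f = 0x1; word=0x0a
word = 0x0a → little-endian bytes:
  [0]=0x0a

0a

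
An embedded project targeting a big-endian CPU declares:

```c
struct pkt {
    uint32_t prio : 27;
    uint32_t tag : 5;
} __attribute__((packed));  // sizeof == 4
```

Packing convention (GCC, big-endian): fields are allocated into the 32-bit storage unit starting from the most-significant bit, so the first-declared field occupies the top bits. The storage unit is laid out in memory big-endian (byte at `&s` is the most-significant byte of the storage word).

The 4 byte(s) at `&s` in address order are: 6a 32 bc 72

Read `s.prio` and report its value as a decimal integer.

55678435

[0]=0x6a [1]=0x32 [2]=0xbc [3]=0x72 (big-endian) → word 0x6a32bc72
prio:27 @ bit 5 → (0x6a32bc72>>5)&0x7ffffff = 0x35195e3  ←
tag:5 @ bit 0 → (0x6a32bc72>>0)&0x1f = 0x12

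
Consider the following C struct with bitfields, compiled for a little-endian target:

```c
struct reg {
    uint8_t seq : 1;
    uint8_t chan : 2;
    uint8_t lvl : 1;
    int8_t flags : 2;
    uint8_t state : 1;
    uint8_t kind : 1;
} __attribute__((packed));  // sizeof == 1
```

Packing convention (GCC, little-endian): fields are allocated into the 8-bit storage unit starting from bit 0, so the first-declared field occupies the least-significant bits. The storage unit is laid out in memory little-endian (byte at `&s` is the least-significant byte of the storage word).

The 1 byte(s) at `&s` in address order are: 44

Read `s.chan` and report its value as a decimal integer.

[0]=0x44 (little-endian) → word 0x44
seq:1 @ bit 0 → (0x44>>0)&0x1 = 0x0
chan:2 @ bit 1 → (0x44>>1)&0x3 = 0x2  ←
lvl:1 @ bit 3 → (0x44>>3)&0x1 = 0x0
flags:2 @ bit 4 → (0x44>>4)&0x3 = 0x0
state:1 @ bit 6 → (0x44>>6)&0x1 = 0x1
kind:1 @ bit 7 → (0x44>>7)&0x1 = 0x0

2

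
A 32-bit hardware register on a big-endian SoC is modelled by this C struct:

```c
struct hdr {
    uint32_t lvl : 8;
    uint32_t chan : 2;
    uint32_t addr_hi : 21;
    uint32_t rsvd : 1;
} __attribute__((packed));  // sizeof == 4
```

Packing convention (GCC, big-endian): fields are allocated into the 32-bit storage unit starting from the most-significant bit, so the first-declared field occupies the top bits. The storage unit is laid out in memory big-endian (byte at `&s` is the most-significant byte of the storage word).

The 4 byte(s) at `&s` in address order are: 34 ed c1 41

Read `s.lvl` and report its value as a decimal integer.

52

[0]=0x34 [1]=0xed [2]=0xc1 [3]=0x41 (big-endian) → word 0x34edc141
lvl [24+:8] = (word>>24) & 0xff = 52  ←
chan [22+:2] = (word>>22) & 0x3 = 3
addr_hi [1+:21] = (word>>1) & 0x1fffff = 1499296
rsvd [0+:1] = (word>>0) & 0x1 = 1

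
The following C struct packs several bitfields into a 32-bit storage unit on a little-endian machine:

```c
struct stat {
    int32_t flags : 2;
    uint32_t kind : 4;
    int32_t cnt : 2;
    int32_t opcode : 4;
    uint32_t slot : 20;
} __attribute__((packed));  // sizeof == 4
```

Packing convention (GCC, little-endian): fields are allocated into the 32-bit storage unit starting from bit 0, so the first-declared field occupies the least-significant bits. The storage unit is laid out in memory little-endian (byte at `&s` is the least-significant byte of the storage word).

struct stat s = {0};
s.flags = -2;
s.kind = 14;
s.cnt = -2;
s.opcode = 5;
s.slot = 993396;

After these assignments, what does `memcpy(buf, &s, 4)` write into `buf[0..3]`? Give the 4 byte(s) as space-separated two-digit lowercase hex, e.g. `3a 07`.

flags (2b) val=-2 bits=0x2 at bit 0: 0x00000002
kind (4b) val=14 bits=0xe at bit 2: 0x0000003a
cnt (2b) val=-2 bits=0x2 at bit 6: 0x000000ba
opcode (4b) val=5 bits=0x5 at bit 8: 0x000005ba
slot (20b) val=993396 bits=0xf2874 at bit 12: 0xf28745ba
word = 0xf28745ba → little-endian bytes:
  [0]=0xba  [1]=0x45  [2]=0x87  [3]=0xf2

ba 45 87 f2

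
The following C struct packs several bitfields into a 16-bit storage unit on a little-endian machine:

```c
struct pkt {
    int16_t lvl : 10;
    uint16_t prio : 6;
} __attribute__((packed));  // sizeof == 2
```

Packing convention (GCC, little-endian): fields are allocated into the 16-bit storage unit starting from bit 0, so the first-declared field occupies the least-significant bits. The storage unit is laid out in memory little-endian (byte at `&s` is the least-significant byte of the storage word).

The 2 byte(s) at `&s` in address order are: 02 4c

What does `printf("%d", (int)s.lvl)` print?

2

[0]=0x02 [1]=0x4c (little-endian) → word 0x4c02
lvl [0+:10] = (word>>0) & 0x3ff = 2  ←
prio [10+:6] = (word>>10) & 0x3f = 19
lvl signed 10b, MSB=0: value = 2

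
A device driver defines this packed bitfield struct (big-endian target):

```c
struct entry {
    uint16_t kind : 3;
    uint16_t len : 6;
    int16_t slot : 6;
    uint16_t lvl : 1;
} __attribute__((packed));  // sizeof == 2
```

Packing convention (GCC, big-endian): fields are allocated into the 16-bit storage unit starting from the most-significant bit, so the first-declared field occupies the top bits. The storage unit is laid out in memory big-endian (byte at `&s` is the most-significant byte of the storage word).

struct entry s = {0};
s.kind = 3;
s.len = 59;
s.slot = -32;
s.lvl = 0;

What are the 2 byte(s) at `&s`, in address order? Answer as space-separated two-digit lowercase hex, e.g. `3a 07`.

7d c0

[13+:3] kind=3 & 0x7 = 0x3; word=0x6000
[7+:6] len=59 & 0x3f = 0x3b; word=0x7d80
[1+:6] slot=-32 & 0x3f = 0x20; word=0x7dc0
[0+:1] lvl=0 & 0x1 = 0x0; word=0x7dc0
word = 0x7dc0 → big-endian bytes:
  [0]=0x7d  [1]=0xc0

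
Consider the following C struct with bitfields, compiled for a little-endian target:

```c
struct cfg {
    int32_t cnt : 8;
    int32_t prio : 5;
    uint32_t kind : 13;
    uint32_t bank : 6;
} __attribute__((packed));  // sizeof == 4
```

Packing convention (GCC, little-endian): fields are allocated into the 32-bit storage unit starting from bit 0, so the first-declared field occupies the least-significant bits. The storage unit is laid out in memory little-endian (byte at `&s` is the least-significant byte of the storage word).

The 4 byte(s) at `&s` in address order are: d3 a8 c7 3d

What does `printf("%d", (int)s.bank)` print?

[0]=0xd3 [1]=0xa8 [2]=0xc7 [3]=0x3d (little-endian) → word 0x3dc7a8d3
cnt [0+:8] = (word>>0) & 0xff = 211
prio [8+:5] = (word>>8) & 0x1f = 8
kind [13+:13] = (word>>13) & 0x1fff = 3645
bank [26+:6] = (word>>26) & 0x3f = 15  ←

15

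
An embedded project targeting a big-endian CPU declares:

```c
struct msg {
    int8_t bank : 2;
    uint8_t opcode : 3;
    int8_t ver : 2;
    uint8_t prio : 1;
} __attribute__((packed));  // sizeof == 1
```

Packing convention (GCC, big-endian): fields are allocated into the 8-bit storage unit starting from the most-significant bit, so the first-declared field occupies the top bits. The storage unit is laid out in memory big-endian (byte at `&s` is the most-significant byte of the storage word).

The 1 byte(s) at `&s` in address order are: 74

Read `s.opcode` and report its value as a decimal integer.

6

[0]=0x74 (big-endian) → word 0x74
bank [6+:2] = (word>>6) & 0x3 = 1
opcode [3+:3] = (word>>3) & 0x7 = 6  ←
ver [1+:2] = (word>>1) & 0x3 = 2
prio [0+:1] = (word>>0) & 0x1 = 0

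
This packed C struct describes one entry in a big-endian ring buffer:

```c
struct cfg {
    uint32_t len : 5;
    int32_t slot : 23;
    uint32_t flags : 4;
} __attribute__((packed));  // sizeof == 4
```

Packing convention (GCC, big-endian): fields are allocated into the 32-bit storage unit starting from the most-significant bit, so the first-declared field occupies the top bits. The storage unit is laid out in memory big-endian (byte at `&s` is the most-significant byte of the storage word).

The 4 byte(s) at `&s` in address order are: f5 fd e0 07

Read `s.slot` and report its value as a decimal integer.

[0]=0xf5 [1]=0xfd [2]=0xe0 [3]=0x07 (big-endian) → word 0xf5fde007
len [27+:5] = (word>>27) & 0x1f = 30
slot [4+:23] = (word>>4) & 0x7fffff = 6282752  ←
flags [0+:4] = (word>>0) & 0xf = 7
slot signed 23b, MSB=1: 6282752 - 8388608 = -2105856

-2105856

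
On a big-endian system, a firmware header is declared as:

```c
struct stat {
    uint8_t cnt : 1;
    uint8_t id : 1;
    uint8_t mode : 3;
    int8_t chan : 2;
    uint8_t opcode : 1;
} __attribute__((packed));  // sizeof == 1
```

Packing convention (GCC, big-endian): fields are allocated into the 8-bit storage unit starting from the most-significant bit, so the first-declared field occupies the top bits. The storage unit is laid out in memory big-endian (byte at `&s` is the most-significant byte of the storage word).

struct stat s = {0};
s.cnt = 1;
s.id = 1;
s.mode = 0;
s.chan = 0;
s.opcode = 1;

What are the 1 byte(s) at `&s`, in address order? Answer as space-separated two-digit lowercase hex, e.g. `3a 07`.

c1

cnt (1b) val=1 bits=0x1 at bit 7: 0x80
id (1b) val=1 bits=0x1 at bit 6: 0xc0
mode (3b) val=0 bits=0x0 at bit 3: 0xc0
chan (2b) val=0 bits=0x0 at bit 1: 0xc0
opcode (1b) val=1 bits=0x1 at bit 0: 0xc1
word = 0xc1 → big-endian bytes:
  [0]=0xc1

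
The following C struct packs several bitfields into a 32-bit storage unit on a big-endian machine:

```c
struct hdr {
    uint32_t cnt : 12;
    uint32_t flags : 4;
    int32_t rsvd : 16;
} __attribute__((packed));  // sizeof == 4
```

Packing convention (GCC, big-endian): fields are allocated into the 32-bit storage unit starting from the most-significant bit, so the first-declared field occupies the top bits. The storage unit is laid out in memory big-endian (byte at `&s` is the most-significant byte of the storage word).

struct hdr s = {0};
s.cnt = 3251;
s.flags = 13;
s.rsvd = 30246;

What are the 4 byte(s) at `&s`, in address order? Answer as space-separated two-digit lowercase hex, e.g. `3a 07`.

cb 3d 76 26

[20+:12] cnt=3251 & 0xfff = 0xcb3; word=0xcb300000
[16+:4] flags=13 & 0xf = 0xd; word=0xcb3d0000
[0+:16] rsvd=30246 & 0xffff = 0x7626; word=0xcb3d7626
word = 0xcb3d7626 → big-endian bytes:
  [0]=0xcb  [1]=0x3d  [2]=0x76  [3]=0x26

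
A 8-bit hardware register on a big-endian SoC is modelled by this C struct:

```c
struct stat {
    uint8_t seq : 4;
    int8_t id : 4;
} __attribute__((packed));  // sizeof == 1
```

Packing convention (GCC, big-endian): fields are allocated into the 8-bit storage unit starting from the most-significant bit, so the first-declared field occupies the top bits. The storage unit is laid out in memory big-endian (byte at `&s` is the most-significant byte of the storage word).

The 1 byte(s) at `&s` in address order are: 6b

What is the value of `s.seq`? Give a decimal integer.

[0]=0x6b (big-endian) → word 0x6b
seq [4+:4] = (word>>4) & 0xf = 6  ←
id [0+:4] = (word>>0) & 0xf = 11

6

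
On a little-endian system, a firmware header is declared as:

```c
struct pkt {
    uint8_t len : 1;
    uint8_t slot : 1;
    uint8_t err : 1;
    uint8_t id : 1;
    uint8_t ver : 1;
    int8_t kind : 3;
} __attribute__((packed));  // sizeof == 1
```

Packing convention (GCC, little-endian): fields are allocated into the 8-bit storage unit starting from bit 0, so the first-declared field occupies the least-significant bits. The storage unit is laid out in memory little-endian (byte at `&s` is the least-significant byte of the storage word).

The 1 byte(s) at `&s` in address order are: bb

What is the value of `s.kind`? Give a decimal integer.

-3

[0]=0xbb (little-endian) → word 0xbb
len [0+:1] = (word>>0) & 0x1 = 1
slot [1+:1] = (word>>1) & 0x1 = 1
err [2+:1] = (word>>2) & 0x1 = 0
id [3+:1] = (word>>3) & 0x1 = 1
ver [4+:1] = (word>>4) & 0x1 = 1
kind [5+:3] = (word>>5) & 0x7 = 5  ←
kind signed 3b, MSB=1: 5 - 8 = -3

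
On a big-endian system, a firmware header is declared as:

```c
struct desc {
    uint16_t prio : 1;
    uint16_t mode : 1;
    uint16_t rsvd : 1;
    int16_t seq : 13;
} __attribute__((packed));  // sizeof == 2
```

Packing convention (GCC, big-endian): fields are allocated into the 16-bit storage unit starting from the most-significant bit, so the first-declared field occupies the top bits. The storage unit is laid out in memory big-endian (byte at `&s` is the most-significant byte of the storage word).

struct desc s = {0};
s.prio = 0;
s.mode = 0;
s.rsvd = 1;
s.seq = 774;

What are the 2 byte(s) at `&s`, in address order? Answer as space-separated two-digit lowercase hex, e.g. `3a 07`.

prio:1 = 0 → 0x0 << 15 → word 0x0000
mode:1 = 0 → 0x0 << 14 → word 0x0000
rsvd:1 = 1 → 0x1 << 13 → word 0x2000
seq:13 = 774 → 0x306 << 0 → word 0x2306
word = 0x2306 → big-endian bytes:
  [0]=0x23  [1]=0x06

23 06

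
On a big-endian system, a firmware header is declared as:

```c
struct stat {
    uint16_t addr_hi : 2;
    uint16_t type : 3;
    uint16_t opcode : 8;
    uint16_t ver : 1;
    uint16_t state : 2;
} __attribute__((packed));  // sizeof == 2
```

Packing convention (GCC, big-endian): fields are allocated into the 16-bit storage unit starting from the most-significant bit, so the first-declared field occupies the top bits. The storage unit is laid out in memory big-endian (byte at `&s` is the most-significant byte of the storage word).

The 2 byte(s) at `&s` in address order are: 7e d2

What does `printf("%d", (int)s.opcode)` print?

[0]=0x7e [1]=0xd2 (big-endian) → word 0x7ed2
addr_hi:2 @ bit 14 → (0x7ed2>>14)&0x3 = 0x1
type:3 @ bit 11 → (0x7ed2>>11)&0x7 = 0x7
opcode:8 @ bit 3 → (0x7ed2>>3)&0xff = 0xda  ←
ver:1 @ bit 2 → (0x7ed2>>2)&0x1 = 0x0
state:2 @ bit 0 → (0x7ed2>>0)&0x3 = 0x2

218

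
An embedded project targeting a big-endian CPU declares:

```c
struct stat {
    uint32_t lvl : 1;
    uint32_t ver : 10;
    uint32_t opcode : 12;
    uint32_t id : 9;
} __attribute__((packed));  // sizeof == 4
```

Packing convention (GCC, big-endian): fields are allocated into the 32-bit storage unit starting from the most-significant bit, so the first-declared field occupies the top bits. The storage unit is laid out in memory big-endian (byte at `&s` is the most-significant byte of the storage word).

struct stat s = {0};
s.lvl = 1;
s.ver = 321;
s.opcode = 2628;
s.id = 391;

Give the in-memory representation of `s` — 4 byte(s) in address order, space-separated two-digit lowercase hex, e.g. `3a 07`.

a8 34 89 87

lvl (1b) val=1 bits=0x1 at bit 31: 0x80000000
ver (10b) val=321 bits=0x141 at bit 21: 0xa8200000
opcode (12b) val=2628 bits=0xa44 at bit 9: 0xa8348800
id (9b) val=391 bits=0x187 at bit 0: 0xa8348987
word = 0xa8348987 → big-endian bytes:
  [0]=0xa8  [1]=0x34  [2]=0x89  [3]=0x87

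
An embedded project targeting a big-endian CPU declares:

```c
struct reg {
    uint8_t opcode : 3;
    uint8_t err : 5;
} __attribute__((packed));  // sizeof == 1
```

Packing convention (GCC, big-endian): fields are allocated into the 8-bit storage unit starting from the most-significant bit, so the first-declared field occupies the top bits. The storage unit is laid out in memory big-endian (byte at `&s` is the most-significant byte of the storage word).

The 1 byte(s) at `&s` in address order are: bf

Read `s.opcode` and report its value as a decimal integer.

[0]=0xbf (big-endian) → word 0xbf
opcode [5+:3] = (word>>5) & 0x7 = 5  ←
err [0+:5] = (word>>0) & 0x1f = 31

5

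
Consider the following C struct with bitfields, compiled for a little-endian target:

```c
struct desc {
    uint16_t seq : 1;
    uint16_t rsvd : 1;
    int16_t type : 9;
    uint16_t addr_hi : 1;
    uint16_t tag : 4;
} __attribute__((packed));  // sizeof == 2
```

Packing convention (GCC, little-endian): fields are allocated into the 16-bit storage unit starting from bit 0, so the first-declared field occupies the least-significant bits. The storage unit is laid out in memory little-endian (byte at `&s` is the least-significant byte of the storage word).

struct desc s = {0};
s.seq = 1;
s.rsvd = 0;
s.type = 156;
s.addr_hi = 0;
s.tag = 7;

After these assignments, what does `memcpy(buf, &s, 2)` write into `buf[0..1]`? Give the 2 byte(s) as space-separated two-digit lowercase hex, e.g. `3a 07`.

[0+:1] seq=1 & 0x1 = 0x1; word=0x0001
[1+:1] rsvd=0 & 0x1 = 0x0; word=0x0001
[2+:9] type=156 & 0x1ff = 0x9c; word=0x0271
[11+:1] addr_hi=0 & 0x1 = 0x0; word=0x0271
[12+:4] tag=7 & 0xf = 0x7; word=0x7271
word = 0x7271 → little-endian bytes:
  [0]=0x71  [1]=0x72

71 72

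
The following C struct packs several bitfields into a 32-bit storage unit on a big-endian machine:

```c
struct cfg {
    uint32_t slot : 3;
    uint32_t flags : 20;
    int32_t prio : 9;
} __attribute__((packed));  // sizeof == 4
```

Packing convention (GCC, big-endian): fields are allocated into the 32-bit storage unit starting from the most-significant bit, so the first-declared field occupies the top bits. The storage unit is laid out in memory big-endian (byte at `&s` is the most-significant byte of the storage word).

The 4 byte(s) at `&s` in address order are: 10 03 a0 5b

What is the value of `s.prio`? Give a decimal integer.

[0]=0x10 [1]=0x03 [2]=0xa0 [3]=0x5b (big-endian) → word 0x1003a05b
slot:3 @ bit 29 → (0x1003a05b>>29)&0x7 = 0x0
flags:20 @ bit 9 → (0x1003a05b>>9)&0xfffff = 0x801d0
prio:9 @ bit 0 → (0x1003a05b>>0)&0x1ff = 0x5b  ←
prio signed 9b, MSB=0: value = 91

91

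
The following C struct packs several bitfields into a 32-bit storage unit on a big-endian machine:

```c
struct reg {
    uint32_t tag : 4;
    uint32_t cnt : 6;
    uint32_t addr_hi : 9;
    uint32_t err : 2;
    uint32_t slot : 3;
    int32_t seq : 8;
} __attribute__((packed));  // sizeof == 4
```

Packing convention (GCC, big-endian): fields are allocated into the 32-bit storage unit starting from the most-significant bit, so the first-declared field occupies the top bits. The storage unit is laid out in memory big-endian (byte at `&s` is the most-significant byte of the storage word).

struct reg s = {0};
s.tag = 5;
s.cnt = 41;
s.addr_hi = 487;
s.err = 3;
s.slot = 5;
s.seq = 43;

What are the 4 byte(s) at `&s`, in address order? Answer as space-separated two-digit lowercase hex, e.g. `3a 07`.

tag:4 = 5 → 0x5 << 28 → word 0x50000000
cnt:6 = 41 → 0x29 << 22 → word 0x5a400000
addr_hi:9 = 487 → 0x1e7 << 13 → word 0x5a7ce000
err:2 = 3 → 0x3 << 11 → word 0x5a7cf800
slot:3 = 5 → 0x5 << 8 → word 0x5a7cfd00
seq:8 = 43 → 0x2b << 0 → word 0x5a7cfd2b
word = 0x5a7cfd2b → big-endian bytes:
  [0]=0x5a  [1]=0x7c  [2]=0xfd  [3]=0x2b

5a 7c fd 2b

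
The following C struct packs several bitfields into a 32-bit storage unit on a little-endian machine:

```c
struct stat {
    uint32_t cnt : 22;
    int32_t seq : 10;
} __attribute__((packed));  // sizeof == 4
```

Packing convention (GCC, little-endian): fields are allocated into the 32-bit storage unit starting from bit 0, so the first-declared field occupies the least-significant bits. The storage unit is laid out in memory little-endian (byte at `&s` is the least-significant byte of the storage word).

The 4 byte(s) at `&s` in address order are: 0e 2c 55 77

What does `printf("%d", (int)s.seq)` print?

[0]=0x0e [1]=0x2c [2]=0x55 [3]=0x77 (little-endian) → word 0x77552c0e
cnt [0+:22] = (word>>0) & 0x3fffff = 1387534
seq [22+:10] = (word>>22) & 0x3ff = 477  ←
seq signed 10b, MSB=0: value = 477

477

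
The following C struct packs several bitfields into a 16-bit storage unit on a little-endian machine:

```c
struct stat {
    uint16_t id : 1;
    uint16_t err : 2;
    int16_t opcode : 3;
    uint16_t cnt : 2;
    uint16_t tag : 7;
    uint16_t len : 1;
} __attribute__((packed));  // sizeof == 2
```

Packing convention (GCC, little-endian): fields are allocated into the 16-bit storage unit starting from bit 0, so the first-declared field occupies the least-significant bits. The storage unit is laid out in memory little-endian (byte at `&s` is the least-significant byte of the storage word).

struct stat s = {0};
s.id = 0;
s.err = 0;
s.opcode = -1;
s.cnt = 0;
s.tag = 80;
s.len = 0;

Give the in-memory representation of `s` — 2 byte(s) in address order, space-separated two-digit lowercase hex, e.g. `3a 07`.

38 50

id (1b) val=0 bits=0x0 at bit 0: 0x0000
err (2b) val=0 bits=0x0 at bit 1: 0x0000
opcode (3b) val=-1 bits=0x7 at bit 3: 0x0038
cnt (2b) val=0 bits=0x0 at bit 6: 0x0038
tag (7b) val=80 bits=0x50 at bit 8: 0x5038
len (1b) val=0 bits=0x0 at bit 15: 0x5038
word = 0x5038 → little-endian bytes:
  [0]=0x38  [1]=0x50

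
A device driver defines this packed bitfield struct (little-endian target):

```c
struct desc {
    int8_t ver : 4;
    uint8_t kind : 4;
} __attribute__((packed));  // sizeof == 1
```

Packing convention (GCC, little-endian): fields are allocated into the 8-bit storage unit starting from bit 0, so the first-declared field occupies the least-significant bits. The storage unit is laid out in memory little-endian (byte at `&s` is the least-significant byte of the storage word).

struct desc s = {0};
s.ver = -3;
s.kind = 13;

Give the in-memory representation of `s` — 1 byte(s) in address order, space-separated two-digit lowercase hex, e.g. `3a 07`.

dd

ver (4b) val=-3 bits=0xd at bit 0: 0x0d
kind (4b) val=13 bits=0xd at bit 4: 0xdd
word = 0xdd → little-endian bytes:
  [0]=0xdd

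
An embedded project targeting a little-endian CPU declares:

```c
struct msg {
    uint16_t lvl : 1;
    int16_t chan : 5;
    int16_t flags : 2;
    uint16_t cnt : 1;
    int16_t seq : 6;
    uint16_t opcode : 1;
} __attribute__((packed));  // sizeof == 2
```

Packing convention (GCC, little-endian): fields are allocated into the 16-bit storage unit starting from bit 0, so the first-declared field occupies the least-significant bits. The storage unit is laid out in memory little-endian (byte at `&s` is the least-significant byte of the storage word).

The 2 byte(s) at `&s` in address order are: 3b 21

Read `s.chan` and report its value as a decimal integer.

[0]=0x3b [1]=0x21 (little-endian) → word 0x213b
lvl:1 @ bit 0 → (0x213b>>0)&0x1 = 0x1
chan:5 @ bit 1 → (0x213b>>1)&0x1f = 0x1d  ←
flags:2 @ bit 6 → (0x213b>>6)&0x3 = 0x0
cnt:1 @ bit 8 → (0x213b>>8)&0x1 = 0x1
seq:6 @ bit 9 → (0x213b>>9)&0x3f = 0x10
opcode:1 @ bit 15 → (0x213b>>15)&0x1 = 0x0
chan signed 5b, MSB=1: 29 - 32 = -3

-3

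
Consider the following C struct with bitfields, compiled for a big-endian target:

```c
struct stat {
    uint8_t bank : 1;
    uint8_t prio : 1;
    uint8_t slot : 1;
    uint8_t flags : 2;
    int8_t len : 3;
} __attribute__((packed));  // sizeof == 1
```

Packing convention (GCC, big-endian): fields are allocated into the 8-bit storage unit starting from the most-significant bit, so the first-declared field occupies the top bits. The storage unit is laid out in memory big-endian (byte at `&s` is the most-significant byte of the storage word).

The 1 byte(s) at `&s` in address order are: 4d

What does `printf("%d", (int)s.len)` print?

[0]=0x4d (big-endian) → word 0x4d
bank:1 @ bit 7 → (0x4d>>7)&0x1 = 0x0
prio:1 @ bit 6 → (0x4d>>6)&0x1 = 0x1
slot:1 @ bit 5 → (0x4d>>5)&0x1 = 0x0
flags:2 @ bit 3 → (0x4d>>3)&0x3 = 0x1
len:3 @ bit 0 → (0x4d>>0)&0x7 = 0x5  ←
len signed 3b, MSB=1: 5 - 8 = -3

-3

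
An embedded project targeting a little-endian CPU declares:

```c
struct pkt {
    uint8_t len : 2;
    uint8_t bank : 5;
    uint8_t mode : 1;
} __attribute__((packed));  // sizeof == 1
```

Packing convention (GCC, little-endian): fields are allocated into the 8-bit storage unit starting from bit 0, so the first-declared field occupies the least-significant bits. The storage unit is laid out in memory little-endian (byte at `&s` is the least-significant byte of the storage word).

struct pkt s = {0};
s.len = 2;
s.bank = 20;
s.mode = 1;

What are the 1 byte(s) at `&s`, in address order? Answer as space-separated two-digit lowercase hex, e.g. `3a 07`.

d2

len:2 = 2 → 0x2 << 0 → word 0x02
bank:5 = 20 → 0x14 << 2 → word 0x52
mode:1 = 1 → 0x1 << 7 → word 0xd2
word = 0xd2 → little-endian bytes:
  [0]=0xd2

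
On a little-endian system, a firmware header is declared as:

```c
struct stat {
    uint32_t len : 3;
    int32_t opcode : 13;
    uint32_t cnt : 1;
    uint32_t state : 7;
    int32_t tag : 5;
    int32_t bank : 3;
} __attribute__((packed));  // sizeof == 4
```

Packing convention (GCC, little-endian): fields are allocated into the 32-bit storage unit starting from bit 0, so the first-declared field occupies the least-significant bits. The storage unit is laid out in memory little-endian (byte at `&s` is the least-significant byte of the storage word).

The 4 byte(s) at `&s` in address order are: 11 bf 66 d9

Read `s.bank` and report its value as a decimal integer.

[0]=0x11 [1]=0xbf [2]=0x66 [3]=0xd9 (little-endian) → word 0xd966bf11
len [0+:3] = (word>>0) & 0x7 = 1
opcode [3+:13] = (word>>3) & 0x1fff = 6114
cnt [16+:1] = (word>>16) & 0x1 = 0
state [17+:7] = (word>>17) & 0x7f = 51
tag [24+:5] = (word>>24) & 0x1f = 25
bank [29+:3] = (word>>29) & 0x7 = 6  ←
bank signed 3b, MSB=1: 6 - 8 = -2

-2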